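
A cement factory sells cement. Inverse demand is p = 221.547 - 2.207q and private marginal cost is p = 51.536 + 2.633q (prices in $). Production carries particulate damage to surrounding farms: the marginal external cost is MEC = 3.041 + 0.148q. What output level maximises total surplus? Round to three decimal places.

q* = 33.474

Social marginal cost = private MC + MEC = 54.577 + 2.781q.
Set SMC = demand: 54.577 + 2.781q = 221.547 - 2.207q → q* = 33.4743.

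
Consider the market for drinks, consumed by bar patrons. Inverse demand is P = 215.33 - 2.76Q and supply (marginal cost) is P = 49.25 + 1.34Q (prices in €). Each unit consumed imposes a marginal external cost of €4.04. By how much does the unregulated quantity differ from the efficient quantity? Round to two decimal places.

0.99 units

Market equilibrium (private): 49.25 + 1.34Q = 215.33 - 2.76Q → Q_m = 40.5073.
Social marginal benefit = demand − MEC = 211.29 - 2.76Q.
Set SMB = MC: 211.29 - 2.76Q = 49.25 + 1.34Q → Q* = 39.5220.
Gap = |40.5073 − 39.5220| = 0.9853.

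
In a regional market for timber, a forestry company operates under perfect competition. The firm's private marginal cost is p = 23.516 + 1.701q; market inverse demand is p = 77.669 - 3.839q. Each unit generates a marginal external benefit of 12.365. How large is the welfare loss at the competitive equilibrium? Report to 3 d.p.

DWL = 13.799

Market equilibrium (private): 23.516 + 1.701q = 77.669 - 3.839q → q_m = 9.7749.
Social marginal cost = private MC − MEB = 11.151 + 1.701q.
Set SMC = demand: 11.151 + 1.701q = 77.669 - 3.839q → q* = 12.0069.
Height of the DWL triangle at q_m is demand(q_m) − SMC(q_m) = MEB(q_m) = 12.3650.
DWL = ½ × 2.2320 × 12.3650 = 13.7993.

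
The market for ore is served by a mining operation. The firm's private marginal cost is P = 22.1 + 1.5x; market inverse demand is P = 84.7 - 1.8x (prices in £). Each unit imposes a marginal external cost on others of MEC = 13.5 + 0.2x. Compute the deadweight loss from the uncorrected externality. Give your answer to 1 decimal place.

DWL = £42.7

Market equilibrium (private): 22.1 + 1.5x = 84.7 - 1.8x → x_m = 18.9697.
Social marginal cost = private MC + MEC = 35.6 + 1.7x.
Set SMC = demand: 35.6 + 1.7x = 84.7 - 1.8x → x* = 14.0286.
The welfare-loss triangle has base |x_m − x*| and height MEC(x_m) (the vertical gap between SMC and demand is zero at x* and MEC at x_m).
DWL = ½ × 4.9411 × 17.2939 = 42.7254.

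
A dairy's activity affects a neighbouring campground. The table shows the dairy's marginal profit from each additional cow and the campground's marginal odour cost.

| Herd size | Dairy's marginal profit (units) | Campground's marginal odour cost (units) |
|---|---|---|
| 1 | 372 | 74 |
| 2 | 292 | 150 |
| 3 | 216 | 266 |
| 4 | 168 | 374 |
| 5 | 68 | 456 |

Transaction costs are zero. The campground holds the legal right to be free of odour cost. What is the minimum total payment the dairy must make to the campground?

224

Efficient level: marginal profit ≥ marginal odour cost through level 2, so k* = 2.
With the campground holding the right, the dairy must at least compensate total damage at k*: 74 + 150 = 224.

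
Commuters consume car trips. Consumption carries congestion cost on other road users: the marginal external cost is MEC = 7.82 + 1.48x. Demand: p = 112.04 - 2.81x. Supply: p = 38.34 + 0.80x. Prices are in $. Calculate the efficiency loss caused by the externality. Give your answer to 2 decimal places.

DWL = $142.11

Market equilibrium (private): 38.34 + 0.80x = 112.04 - 2.81x → x_m = 20.4155.
Social marginal benefit = demand − MEC = 104.22 - 4.29x.
Set SMB = MC: 104.22 - 4.29x = 38.34 + 0.80x → x* = 12.9430.
Between x* and x_m the wedge MC − SMB runs linearly from 0 to MEC(x_m), so the loss is a triangle.
DWL = ½ × 7.4725 × 38.0350 = 142.1083.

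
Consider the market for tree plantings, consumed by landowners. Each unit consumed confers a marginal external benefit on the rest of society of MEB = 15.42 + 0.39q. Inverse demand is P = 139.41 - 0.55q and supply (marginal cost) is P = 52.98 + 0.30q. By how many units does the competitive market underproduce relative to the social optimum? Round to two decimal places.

Market equilibrium (private): 52.98 + 0.30q = 139.41 - 0.55q → q_m = 101.6824.
Social marginal benefit = demand + MEB = 154.83 - 0.16q.
Set SMB = MC: 154.83 - 0.16q = 52.98 + 0.30q → q* = 221.4130.
Gap = |101.6824 − 221.4130| = 119.7306.

119.73 units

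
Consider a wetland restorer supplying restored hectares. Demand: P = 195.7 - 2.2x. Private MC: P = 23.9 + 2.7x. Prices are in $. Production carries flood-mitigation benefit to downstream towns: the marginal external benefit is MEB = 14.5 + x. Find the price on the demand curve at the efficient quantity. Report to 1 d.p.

P = $90.6

Social marginal cost = private MC − MEB = 9.4 + 1.7x.
Set SMC = demand: 9.4 + 1.7x = 195.7 - 2.2x → x* = 47.7692.
Consumer price on the demand curve at x*: 195.7 − 2.2×47.7692 = 90.6078.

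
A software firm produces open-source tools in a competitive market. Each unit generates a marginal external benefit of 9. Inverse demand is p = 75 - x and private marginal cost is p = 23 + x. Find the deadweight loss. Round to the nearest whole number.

DWL = 20

Market equilibrium (private): 23 + x = 75 - x → x_m = 26.0000.
Social marginal cost = private MC − MEB = 14 + x.
Set SMC = demand: 14 + x = 75 - x → x* = 30.5000.
Between x* and x_m the wedge demand − SMC runs linearly from 0 to MEB(x_m), so the loss is a triangle.
DWL = ½ × 4.5000 × 9.0000 = 20.2500.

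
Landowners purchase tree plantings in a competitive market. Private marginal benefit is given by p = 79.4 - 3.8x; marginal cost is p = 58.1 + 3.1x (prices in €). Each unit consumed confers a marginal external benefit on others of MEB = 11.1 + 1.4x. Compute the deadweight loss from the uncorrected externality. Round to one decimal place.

Market equilibrium (private): 58.1 + 3.1x = 79.4 - 3.8x → x_m = 3.0870.
Social marginal benefit = demand + MEB = 90.5 - 2.4x.
Set SMB = MC: 90.5 - 2.4x = 58.1 + 3.1x → x* = 5.8909.
Between x* and x_m the wedge SMB − MC runs linearly from 0 to MEB(x_m), so the loss is a triangle.
DWL = ½ × 2.8039 × 15.4217 = 21.6205.

DWL = €21.6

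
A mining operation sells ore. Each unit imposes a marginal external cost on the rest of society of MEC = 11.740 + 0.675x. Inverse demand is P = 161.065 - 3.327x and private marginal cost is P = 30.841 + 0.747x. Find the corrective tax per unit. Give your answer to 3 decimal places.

tax = 28.581 per unit

Social marginal cost = private MC + MEC = 42.581 + 1.422x.
Set SMC = demand: 42.581 + 1.422x = 161.065 - 3.327x → x* = 24.9493.
The Pigouvian tax equals MEC at x*: 11.740 + 0.675×24.9493 = 28.5808.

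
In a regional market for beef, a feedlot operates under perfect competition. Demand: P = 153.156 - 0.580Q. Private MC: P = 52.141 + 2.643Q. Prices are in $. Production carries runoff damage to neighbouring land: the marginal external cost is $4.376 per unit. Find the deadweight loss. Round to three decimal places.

Market equilibrium (private): 52.141 + 2.643Q = 153.156 - 0.580Q → Q_m = 31.3419.
Social marginal cost = private MC + MEC = 56.517 + 2.643Q.
Set SMC = demand: 56.517 + 2.643Q = 153.156 - 0.580Q → Q* = 29.9842.
The loss is the area between SMC and demand from Q* to Q_m; with linear curves that's a triangle of height MEC(Q_m).
DWL = ½ × 1.3577 × 4.3760 = 2.9706.

DWL = $2.971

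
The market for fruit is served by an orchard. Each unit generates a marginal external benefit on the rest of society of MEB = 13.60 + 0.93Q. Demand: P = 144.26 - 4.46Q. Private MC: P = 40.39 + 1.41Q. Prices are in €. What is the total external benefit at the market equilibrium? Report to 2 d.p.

Market equilibrium (private): 40.39 + 1.41Q = 144.26 - 4.46Q → Q_m = 17.6951.
Total external benefit = ∫₀^{Q_m} (13.60 + 0.93Q) dQ = 13.60×17.6951 + ½×0.93×17.6951² = 386.2526.

€386.25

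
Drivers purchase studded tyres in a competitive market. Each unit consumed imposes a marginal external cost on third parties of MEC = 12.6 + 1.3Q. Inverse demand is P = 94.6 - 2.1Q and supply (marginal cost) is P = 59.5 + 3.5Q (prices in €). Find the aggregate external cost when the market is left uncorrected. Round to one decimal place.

€104.5

Market equilibrium (private): 59.5 + 3.5Q = 94.6 - 2.1Q → Q_m = 6.2679.
Total external cost = ∫₀^{Q_m} (12.6 + 1.3Q) dQ = 12.6×6.2679 + ½×1.3×6.2679² = 104.5118.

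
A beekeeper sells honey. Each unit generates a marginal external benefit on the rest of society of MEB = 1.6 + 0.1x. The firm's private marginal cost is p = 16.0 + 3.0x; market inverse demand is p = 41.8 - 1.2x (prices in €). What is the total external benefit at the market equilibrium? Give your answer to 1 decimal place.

€11.7

Market equilibrium (private): 16.0 + 3.0x = 41.8 - 1.2x → x_m = 6.1429.
Total external benefit = ∫₀^{x_m} (1.6 + 0.1x) dx = 1.6×6.1429 + ½×0.1×6.1429² = 11.7154.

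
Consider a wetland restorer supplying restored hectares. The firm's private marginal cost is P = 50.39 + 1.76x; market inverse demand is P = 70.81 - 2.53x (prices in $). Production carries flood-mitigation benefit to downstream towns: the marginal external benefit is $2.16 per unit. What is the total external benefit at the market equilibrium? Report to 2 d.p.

Market equilibrium (private): 50.39 + 1.76x = 70.81 - 2.53x → x_m = 4.7599.
Total external benefit = MEB × x_m = 2.16 × 4.7599 = 10.2814.

$10.28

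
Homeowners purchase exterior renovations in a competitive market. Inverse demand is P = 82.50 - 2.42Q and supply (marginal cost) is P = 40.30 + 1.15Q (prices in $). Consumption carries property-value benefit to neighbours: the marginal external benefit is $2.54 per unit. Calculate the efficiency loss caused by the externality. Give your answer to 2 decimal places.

DWL = $0.90

Market equilibrium (private): 40.30 + 1.15Q = 82.50 - 2.42Q → Q_m = 11.8207.
Social marginal benefit = demand + MEB = 85.04 - 2.42Q.
Set SMB = MC: 85.04 - 2.42Q = 40.30 + 1.15Q → Q* = 12.5322.
The welfare-loss triangle has base |Q_m − Q*| and height MEB(Q_m) (the vertical gap between SMB and MC is zero at Q* and MEB at Q_m).
DWL = ½ × 0.7115 × 2.5400 = 0.9036.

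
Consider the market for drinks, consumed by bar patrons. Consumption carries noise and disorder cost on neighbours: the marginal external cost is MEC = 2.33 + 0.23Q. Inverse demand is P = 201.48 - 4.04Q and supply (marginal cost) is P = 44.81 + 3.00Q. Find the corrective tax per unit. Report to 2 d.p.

Social marginal benefit = demand − MEC = 199.15 - 4.27Q.
Set SMB = MC: 199.15 - 4.27Q = 44.81 + 3.00Q → Q* = 21.2297.
The Pigouvian tax equals MEC at Q*: 2.33 + 0.23×21.2297 = 7.2128.

tax = 7.21 per unit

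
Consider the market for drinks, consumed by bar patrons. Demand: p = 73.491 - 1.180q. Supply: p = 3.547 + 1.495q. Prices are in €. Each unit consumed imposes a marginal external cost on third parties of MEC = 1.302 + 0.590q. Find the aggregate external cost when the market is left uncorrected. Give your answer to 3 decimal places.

Market equilibrium (private): 3.547 + 1.495q = 73.491 - 1.180q → q_m = 26.1473.
Total external cost = ∫₀^{q_m} (1.302 + 0.590q) dq = 1.302×26.1473 + ½×0.590×26.1473² = 235.7298.

€235.730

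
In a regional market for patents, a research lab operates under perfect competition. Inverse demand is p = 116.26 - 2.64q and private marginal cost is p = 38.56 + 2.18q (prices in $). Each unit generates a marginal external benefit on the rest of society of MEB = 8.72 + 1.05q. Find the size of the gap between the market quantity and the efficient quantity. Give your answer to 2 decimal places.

6.80 units

Market equilibrium (private): 38.56 + 2.18q = 116.26 - 2.64q → q_m = 16.1203.
Social marginal cost = private MC − MEB = 29.84 + 1.13q.
Set SMC = demand: 29.84 + 1.13q = 116.26 - 2.64q → q* = 22.9231.
Gap = |16.1203 − 22.9231| = 6.8028.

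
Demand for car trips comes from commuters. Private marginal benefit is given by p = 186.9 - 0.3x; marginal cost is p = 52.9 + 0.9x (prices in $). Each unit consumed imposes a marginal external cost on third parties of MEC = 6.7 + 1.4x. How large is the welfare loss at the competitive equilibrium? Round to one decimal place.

DWL = $5111.5

Market equilibrium (private): 52.9 + 0.9x = 186.9 - 0.3x → x_m = 111.6667.
Social marginal benefit = demand − MEC = 180.2 - 1.7x.
Set SMB = MC: 180.2 - 1.7x = 52.9 + 0.9x → x* = 48.9615.
Between x* and x_m the wedge MC − SMB runs linearly from 0 to MEC(x_m), so the loss is a triangle.
DWL = ½ × 62.7052 × 163.0333 = 5111.5178.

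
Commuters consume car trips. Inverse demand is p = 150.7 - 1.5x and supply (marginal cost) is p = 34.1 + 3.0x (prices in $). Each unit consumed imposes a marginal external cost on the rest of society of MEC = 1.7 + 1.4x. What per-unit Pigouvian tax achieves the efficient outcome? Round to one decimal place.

tax = $29.0 per unit

Social marginal benefit = demand − MEC = 149.0 - 2.9x.
Set SMB = MC: 149.0 - 2.9x = 34.1 + 3.0x → x* = 19.4746.
The Pigouvian tax equals MEC at x*: 1.7 + 1.4×19.4746 = 28.9644.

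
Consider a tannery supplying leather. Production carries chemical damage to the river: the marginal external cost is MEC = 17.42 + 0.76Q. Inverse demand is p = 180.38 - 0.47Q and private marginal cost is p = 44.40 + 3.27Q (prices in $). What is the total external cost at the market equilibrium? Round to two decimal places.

Market equilibrium (private): 44.40 + 3.27Q = 180.38 - 0.47Q → Q_m = 36.3583.
Total external cost = ∫₀^{Q_m} (17.42 + 0.76Q) dQ = 17.42×36.3583 + ½×0.76×36.3583² = 1135.6935.

$1135.69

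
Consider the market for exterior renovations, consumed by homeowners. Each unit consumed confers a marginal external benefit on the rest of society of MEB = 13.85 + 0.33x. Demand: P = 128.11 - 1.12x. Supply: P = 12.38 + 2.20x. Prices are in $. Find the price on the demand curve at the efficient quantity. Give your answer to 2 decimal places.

Social marginal benefit = demand + MEB = 141.96 - 0.79x.
Set SMB = MC: 141.96 - 0.79x = 12.38 + 2.20x → x* = 43.3378.
Consumer price on the demand curve at x*: 128.11 − 1.12×43.3378 = 79.5717.

P = $79.57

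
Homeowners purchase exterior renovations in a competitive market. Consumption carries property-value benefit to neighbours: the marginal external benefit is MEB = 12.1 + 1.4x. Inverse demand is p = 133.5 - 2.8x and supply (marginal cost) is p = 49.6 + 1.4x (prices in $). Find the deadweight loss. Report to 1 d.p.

Market equilibrium (private): 49.6 + 1.4x = 133.5 - 2.8x → x_m = 19.9762.
Social marginal benefit = demand + MEB = 145.6 - 1.4x.
Set SMB = MC: 145.6 - 1.4x = 49.6 + 1.4x → x* = 34.2857.
Between x* and x_m the wedge SMB − MC runs linearly from 0 to MEB(x_m), so the loss is a triangle.
DWL = ½ × 14.3095 × 40.0667 = 286.6672.

DWL = $286.7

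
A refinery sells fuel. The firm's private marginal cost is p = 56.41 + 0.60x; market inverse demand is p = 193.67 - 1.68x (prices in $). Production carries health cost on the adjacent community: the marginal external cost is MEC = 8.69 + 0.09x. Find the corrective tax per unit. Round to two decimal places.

Social marginal cost = private MC + MEC = 65.10 + 0.69x.
Set SMC = demand: 65.10 + 0.69x = 193.67 - 1.68x → x* = 54.2489.
The Pigouvian tax equals MEC at x*: 8.69 + 0.09×54.2489 = 13.5724.

tax = $13.57 per unit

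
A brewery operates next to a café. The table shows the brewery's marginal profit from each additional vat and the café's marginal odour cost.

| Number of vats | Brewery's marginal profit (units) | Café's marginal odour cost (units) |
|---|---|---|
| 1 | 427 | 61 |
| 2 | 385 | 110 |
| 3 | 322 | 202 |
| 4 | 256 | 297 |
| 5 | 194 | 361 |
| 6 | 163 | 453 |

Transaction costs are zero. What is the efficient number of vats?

3

Bargaining reaches the level where marginal profit last exceeds marginal odour cost.
That holds through level 3 (322 ≥ 202) but not at 4 (256 < 297).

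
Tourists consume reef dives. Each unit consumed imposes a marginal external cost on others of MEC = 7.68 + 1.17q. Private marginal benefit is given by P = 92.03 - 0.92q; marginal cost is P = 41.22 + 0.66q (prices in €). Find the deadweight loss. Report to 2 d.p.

Market equilibrium (private): 41.22 + 0.66q = 92.03 - 0.92q → q_m = 32.1582.
Social marginal benefit = demand − MEC = 84.35 - 2.09q.
Set SMB = MC: 84.35 - 2.09q = 41.22 + 0.66q → q* = 15.6836.
Between q* and q_m the wedge MC − SMB runs linearly from 0 to MEC(q_m), so the loss is a triangle.
DWL = ½ × 16.4746 × 45.3051 = 373.1917.

DWL = €373.19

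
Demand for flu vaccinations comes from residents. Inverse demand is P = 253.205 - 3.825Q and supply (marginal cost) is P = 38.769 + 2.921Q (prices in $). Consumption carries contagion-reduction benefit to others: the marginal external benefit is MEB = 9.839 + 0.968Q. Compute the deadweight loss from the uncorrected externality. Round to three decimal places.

DWL = $142.704

Market equilibrium (private): 38.769 + 2.921Q = 253.205 - 3.825Q → Q_m = 31.7871.
Social marginal benefit = demand + MEB = 263.044 - 2.857Q.
Set SMB = MC: 263.044 - 2.857Q = 38.769 + 2.921Q → Q* = 38.8153.
The loss is the area between SMB and MC from Q* to Q_m; with linear curves that's a triangle of height MEB(Q_m).
DWL = ½ × 7.0282 × 40.6089 = 142.7037.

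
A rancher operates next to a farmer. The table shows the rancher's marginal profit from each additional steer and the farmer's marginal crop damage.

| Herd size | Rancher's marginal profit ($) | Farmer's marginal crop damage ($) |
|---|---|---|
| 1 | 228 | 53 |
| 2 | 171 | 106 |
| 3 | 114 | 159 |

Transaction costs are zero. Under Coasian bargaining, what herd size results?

Bargaining reaches the level where marginal profit last exceeds marginal crop damage.
That holds through level 2 (171 ≥ 106) but not at 3 (114 < 159).

2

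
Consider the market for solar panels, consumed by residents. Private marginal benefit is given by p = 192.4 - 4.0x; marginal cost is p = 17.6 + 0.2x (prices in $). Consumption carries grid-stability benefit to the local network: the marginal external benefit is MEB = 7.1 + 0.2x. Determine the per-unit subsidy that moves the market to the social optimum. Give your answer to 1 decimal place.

subsidy = $16.2 per unit

Social marginal benefit = demand + MEB = 199.5 - 3.8x.
Set SMB = MC: 199.5 - 3.8x = 17.6 + 0.2x → x* = 45.4750.
The Pigouvian subsidy equals MEB at x*: 7.1 + 0.2×45.4750 = 16.1950.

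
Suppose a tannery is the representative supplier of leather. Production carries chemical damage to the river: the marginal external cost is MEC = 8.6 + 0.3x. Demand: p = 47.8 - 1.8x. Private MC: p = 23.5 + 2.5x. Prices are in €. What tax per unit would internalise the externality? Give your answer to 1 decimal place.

Social marginal cost = private MC + MEC = 32.1 + 2.8x.
Set SMC = demand: 32.1 + 2.8x = 47.8 - 1.8x → x* = 3.4130.
The Pigouvian tax equals MEC at x*: 8.6 + 0.3×3.4130 = 9.6239.

tax = €9.6 per unit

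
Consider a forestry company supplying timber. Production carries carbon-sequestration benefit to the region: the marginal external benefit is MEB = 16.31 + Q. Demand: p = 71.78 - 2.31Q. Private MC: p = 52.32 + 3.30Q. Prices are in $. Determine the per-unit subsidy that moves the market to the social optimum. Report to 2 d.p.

Social marginal cost = private MC − MEB = 36.01 + 2.30Q.
Set SMC = demand: 36.01 + 2.30Q = 71.78 - 2.31Q → Q* = 7.7592.
The Pigouvian subsidy equals MEB at Q*: 16.31 + 1.00×7.7592 = 24.0692.

subsidy = $24.07 per unit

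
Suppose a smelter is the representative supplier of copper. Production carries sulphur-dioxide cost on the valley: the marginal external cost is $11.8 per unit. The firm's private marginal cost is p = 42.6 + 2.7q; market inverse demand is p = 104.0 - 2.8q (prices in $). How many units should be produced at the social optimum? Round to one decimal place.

q* = 9.0

Social marginal cost = private MC + MEC = 54.4 + 2.7q.
Set SMC = demand: 54.4 + 2.7q = 104.0 - 2.8q → q* = 9.0182.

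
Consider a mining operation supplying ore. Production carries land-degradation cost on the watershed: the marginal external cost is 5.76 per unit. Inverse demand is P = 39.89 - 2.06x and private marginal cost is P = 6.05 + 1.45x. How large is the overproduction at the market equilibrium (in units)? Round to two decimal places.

Market equilibrium (private): 6.05 + 1.45x = 39.89 - 2.06x → x_m = 9.6410.
Social marginal cost = private MC + MEC = 11.81 + 1.45x.
Set SMC = demand: 11.81 + 1.45x = 39.89 - 2.06x → x* = 8.0000.
Gap = |9.6410 − 8.0000| = 1.6410.

1.64 units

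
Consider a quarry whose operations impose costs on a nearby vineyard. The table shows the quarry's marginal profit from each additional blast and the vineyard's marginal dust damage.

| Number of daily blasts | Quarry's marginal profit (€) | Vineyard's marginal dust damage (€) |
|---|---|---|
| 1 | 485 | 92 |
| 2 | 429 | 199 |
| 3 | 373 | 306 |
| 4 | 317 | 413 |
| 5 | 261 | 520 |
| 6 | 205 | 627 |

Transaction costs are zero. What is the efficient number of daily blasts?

Bargaining reaches the level where marginal profit last exceeds marginal dust damage.
That holds through level 3 (373 ≥ 306) but not at 4 (317 < 413).

3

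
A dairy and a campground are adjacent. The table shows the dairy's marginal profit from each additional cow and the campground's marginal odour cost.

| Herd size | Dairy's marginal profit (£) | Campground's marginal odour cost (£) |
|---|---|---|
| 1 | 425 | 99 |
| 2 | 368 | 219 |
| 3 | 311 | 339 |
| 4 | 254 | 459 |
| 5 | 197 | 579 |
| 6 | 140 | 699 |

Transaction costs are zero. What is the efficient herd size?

2

Bargaining reaches the level where marginal profit last exceeds marginal odour cost.
That holds through level 2 (368 ≥ 219) but not at 3 (311 < 339).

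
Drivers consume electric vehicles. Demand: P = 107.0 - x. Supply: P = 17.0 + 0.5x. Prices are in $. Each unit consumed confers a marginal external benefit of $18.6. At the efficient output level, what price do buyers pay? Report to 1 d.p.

Social marginal benefit = demand + MEB = 125.6 - x.
Set SMB = MC: 125.6 - x = 17.0 + 0.5x → x* = 72.4000.
Consumer price on the demand curve at x*: 107.0 − 1.0×72.4000 = 34.6000.

P = $34.6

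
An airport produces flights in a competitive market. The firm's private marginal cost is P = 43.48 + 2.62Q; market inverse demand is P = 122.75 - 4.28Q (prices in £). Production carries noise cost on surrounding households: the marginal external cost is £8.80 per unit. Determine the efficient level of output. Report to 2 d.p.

Q* = 10.21

Social marginal cost = private MC + MEC = 52.28 + 2.62Q.
Set SMC = demand: 52.28 + 2.62Q = 122.75 - 4.28Q → Q* = 10.2130.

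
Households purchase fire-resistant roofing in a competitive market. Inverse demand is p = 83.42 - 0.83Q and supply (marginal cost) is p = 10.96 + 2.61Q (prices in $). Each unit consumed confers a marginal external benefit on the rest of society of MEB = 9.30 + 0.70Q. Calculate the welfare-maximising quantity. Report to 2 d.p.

Social marginal benefit = demand + MEB = 92.72 - 0.13Q.
Set SMB = MC: 92.72 - 0.13Q = 10.96 + 2.61Q → Q* = 29.8394.

Q* = 29.84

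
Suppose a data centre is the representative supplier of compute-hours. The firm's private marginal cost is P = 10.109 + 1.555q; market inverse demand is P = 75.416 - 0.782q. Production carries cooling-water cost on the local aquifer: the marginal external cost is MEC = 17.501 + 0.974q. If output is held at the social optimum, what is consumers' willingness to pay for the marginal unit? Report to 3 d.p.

P = 64.125

Social marginal cost = private MC + MEC = 27.610 + 2.529q.
Set SMC = demand: 27.610 + 2.529q = 75.416 - 0.782q → q* = 14.4385.
Consumer price on the demand curve at q*: 75.416 − 0.782×14.4385 = 64.1251.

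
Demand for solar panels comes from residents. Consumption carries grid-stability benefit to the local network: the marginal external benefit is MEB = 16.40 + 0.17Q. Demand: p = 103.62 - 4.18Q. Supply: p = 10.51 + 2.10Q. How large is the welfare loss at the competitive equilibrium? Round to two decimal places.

Market equilibrium (private): 10.51 + 2.10Q = 103.62 - 4.18Q → Q_m = 14.8264.
Social marginal benefit = demand + MEB = 120.02 - 4.01Q.
Set SMB = MC: 120.02 - 4.01Q = 10.51 + 2.10Q → Q* = 17.9231.
Height of the DWL triangle at Q_m is SMB(Q_m) − MC(Q_m) = MEB(Q_m) = 18.9205.
DWL = ½ × 3.0967 × 18.9205 = 29.2956.

DWL = 29.30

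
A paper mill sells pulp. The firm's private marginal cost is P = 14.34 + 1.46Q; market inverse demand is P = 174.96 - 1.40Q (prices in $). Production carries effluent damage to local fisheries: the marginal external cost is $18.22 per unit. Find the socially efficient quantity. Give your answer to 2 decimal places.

Q* = 49.79

Social marginal cost = private MC + MEC = 32.56 + 1.46Q.
Set SMC = demand: 32.56 + 1.46Q = 174.96 - 1.40Q → Q* = 49.7902.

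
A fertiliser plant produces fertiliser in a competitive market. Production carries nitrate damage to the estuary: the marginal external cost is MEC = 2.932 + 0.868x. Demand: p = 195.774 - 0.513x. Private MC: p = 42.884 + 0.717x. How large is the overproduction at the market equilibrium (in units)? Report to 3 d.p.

Market equilibrium (private): 42.884 + 0.717x = 195.774 - 0.513x → x_m = 124.3008.
Social marginal cost = private MC + MEC = 45.816 + 1.585x.
Set SMC = demand: 45.816 + 1.585x = 195.774 - 0.513x → x* = 71.4766.
Gap = |124.3008 − 71.4766| = 52.8242.

52.824 units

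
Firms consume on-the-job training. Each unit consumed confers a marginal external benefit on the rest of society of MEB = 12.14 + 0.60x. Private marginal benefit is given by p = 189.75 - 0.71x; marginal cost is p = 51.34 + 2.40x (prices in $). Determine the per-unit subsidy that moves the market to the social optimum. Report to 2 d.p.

Social marginal benefit = demand + MEB = 201.89 - 0.11x.
Set SMB = MC: 201.89 - 0.11x = 51.34 + 2.40x → x* = 59.9801.
The Pigouvian subsidy equals MEB at x*: 12.14 + 0.60×59.9801 = 48.1281.

subsidy = $48.13 per unit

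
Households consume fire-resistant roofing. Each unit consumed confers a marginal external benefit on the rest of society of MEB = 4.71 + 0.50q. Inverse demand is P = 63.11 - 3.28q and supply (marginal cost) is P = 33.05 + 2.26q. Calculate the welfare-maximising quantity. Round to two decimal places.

q* = 6.90

Social marginal benefit = demand + MEB = 67.82 - 2.78q.
Set SMB = MC: 67.82 - 2.78q = 33.05 + 2.26q → q* = 6.8988.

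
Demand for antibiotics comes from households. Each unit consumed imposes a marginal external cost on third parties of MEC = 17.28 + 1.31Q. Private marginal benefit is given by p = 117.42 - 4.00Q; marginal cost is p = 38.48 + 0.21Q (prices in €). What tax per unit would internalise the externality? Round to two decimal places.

Social marginal benefit = demand − MEC = 100.14 - 5.31Q.
Set SMB = MC: 100.14 - 5.31Q = 38.48 + 0.21Q → Q* = 11.1703.
The Pigouvian tax equals MEC at Q*: 17.28 + 1.31×11.1703 = 31.9131.

tax = €31.91 per unit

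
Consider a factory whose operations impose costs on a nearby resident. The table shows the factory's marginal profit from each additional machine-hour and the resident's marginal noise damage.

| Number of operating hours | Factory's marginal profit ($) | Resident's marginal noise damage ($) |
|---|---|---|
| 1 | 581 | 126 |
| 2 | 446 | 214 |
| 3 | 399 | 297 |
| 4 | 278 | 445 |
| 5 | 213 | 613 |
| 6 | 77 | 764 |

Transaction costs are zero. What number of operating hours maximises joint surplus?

Bargaining reaches the level where marginal profit last exceeds marginal noise damage.
That holds through level 3 (399 ≥ 297) but not at 4 (278 < 445).

3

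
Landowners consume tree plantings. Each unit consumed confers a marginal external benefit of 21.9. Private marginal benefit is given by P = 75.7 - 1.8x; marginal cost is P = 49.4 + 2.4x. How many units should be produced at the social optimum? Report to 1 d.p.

Social marginal benefit = demand + MEB = 97.6 - 1.8x.
Set SMB = MC: 97.6 - 1.8x = 49.4 + 2.4x → x* = 11.4762.

x* = 11.5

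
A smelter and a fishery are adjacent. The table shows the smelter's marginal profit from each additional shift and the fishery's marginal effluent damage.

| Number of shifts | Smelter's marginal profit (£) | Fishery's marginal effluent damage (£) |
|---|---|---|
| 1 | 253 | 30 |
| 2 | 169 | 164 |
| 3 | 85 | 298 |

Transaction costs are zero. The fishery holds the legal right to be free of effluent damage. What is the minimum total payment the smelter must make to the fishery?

£194

Efficient level: marginal profit ≥ marginal effluent damage through level 2, so k* = 2.
With the fishery holding the right, the smelter must at least compensate total damage at k*: 30 + 164 = 194.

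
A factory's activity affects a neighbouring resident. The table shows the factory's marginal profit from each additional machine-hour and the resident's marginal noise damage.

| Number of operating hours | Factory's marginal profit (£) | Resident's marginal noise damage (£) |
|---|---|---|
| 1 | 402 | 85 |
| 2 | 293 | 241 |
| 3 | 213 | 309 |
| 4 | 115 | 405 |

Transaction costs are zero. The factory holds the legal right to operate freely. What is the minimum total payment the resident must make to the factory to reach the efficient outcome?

Left alone the factory would choose level 4 (marginal profit stays positive).
Efficient level: k* = 2 (marginal profit ≥ marginal noise damage through 2).
The resident must at least cover the factory's forgone profit from cutting 4→2: 213 + 115 = 328.

£328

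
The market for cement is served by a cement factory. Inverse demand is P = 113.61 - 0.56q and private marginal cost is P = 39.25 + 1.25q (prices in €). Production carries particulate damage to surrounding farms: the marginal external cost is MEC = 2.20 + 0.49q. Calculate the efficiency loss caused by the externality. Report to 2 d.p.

DWL = €108.40

Market equilibrium (private): 39.25 + 1.25q = 113.61 - 0.56q → q_m = 41.0829.
Social marginal cost = private MC + MEC = 41.45 + 1.74q.
Set SMC = demand: 41.45 + 1.74q = 113.61 - 0.56q → q* = 31.3739.
The welfare-loss triangle has base |q_m − q*| and height MEC(q_m) (the vertical gap between SMC and demand is zero at q* and MEC at q_m).
DWL = ½ × 9.7090 × 22.3306 = 108.4039.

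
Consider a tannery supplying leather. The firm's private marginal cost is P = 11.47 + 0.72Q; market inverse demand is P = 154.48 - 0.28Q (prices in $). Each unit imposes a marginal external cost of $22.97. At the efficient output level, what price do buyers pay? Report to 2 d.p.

Social marginal cost = private MC + MEC = 34.44 + 0.72Q.
Set SMC = demand: 34.44 + 0.72Q = 154.48 - 0.28Q → Q* = 120.0400.
Consumer price on the demand curve at Q*: 154.48 − 0.28×120.0400 = 120.8688.

P = $120.87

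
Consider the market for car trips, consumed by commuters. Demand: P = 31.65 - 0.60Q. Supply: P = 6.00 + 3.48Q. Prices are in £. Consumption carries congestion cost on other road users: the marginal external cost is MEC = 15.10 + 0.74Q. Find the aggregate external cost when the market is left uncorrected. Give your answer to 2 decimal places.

Market equilibrium (private): 6.00 + 3.48Q = 31.65 - 0.60Q → Q_m = 6.2868.
Total external cost = ∫₀^{Q_m} (15.10 + 0.74Q) dQ = 15.10×6.2868 + ½×0.74×6.2868² = 109.5545.

£109.55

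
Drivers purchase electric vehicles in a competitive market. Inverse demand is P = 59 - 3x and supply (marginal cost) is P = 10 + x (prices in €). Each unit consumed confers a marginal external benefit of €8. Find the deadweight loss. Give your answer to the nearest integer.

DWL = €8

Market equilibrium (private): 10 + x = 59 - 3x → x_m = 12.2500.
Social marginal benefit = demand + MEB = 67 - 3x.
Set SMB = MC: 67 - 3x = 10 + x → x* = 14.2500.
The welfare-loss triangle has base |x_m − x*| and height MEB(x_m) (the vertical gap between SMB and MC is zero at x* and MEB at x_m).
DWL = ½ × 2.0000 × 8.0000 = 8.0000.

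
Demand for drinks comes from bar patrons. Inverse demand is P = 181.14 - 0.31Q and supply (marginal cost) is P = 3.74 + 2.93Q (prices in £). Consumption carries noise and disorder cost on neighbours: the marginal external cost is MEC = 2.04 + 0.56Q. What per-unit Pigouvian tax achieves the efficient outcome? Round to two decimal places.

tax = £27.88 per unit

Social marginal benefit = demand − MEC = 179.10 - 0.87Q.
Set SMB = MC: 179.10 - 0.87Q = 3.74 + 2.93Q → Q* = 46.1474.
The Pigouvian tax equals MEC at Q*: 2.04 + 0.56×46.1474 = 27.8825.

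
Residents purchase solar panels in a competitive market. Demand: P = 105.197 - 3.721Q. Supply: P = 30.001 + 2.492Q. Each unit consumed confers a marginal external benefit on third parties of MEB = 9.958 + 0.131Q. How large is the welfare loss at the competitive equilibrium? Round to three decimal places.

Market equilibrium (private): 30.001 + 2.492Q = 105.197 - 3.721Q → Q_m = 12.1030.
Social marginal benefit = demand + MEB = 115.155 - 3.590Q.
Set SMB = MC: 115.155 - 3.590Q = 30.001 + 2.492Q → Q* = 14.0010.
The welfare-loss triangle has base |Q_m − Q*| and height MEB(Q_m) (the vertical gap between SMB and MC is zero at Q* and MEB at Q_m).
DWL = ½ × 1.8980 × 11.5435 = 10.9548.

DWL = 10.955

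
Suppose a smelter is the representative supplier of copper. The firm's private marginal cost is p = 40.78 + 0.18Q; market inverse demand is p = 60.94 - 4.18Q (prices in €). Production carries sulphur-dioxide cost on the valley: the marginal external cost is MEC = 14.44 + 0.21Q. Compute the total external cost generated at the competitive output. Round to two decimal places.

Market equilibrium (private): 40.78 + 0.18Q = 60.94 - 4.18Q → Q_m = 4.6239.
Total external cost = ∫₀^{Q_m} (14.44 + 0.21Q) dQ = 14.44×4.6239 + ½×0.21×4.6239² = 69.0141.

€69.01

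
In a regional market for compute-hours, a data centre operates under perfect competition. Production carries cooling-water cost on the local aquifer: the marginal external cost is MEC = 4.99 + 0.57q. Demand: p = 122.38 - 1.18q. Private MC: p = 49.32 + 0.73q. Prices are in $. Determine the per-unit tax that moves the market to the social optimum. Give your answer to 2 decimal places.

tax = $20.64 per unit

Social marginal cost = private MC + MEC = 54.31 + 1.30q.
Set SMC = demand: 54.31 + 1.30q = 122.38 - 1.18q → q* = 27.4476.
The Pigouvian tax equals MEC at q*: 4.99 + 0.57×27.4476 = 20.6351.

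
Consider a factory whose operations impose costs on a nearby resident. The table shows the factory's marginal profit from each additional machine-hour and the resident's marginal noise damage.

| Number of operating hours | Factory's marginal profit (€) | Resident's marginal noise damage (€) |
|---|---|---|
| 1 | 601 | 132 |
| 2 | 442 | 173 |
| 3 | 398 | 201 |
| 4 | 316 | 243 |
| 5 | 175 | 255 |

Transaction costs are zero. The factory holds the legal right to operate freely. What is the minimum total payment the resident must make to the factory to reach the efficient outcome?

Left alone the factory would choose level 5 (marginal profit stays positive).
Efficient level: k* = 4 (marginal profit ≥ marginal noise damage through 4).
The resident must at least cover the factory's forgone profit from cutting 5→4: 175 = 175.

€175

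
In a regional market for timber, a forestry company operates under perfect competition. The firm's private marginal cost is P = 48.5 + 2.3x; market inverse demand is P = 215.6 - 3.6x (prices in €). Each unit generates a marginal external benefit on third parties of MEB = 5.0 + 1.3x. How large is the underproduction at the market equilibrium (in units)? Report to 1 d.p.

9.1 units

Market equilibrium (private): 48.5 + 2.3x = 215.6 - 3.6x → x_m = 28.3220.
Social marginal cost = private MC − MEB = 43.5 + x.
Set SMC = demand: 43.5 + x = 215.6 - 3.6x → x* = 37.4130.
Gap = |28.3220 − 37.4130| = 9.0910.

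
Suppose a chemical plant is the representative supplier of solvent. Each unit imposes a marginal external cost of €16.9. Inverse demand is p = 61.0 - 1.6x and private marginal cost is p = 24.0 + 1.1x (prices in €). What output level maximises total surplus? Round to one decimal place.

Social marginal cost = private MC + MEC = 40.9 + 1.1x.
Set SMC = demand: 40.9 + 1.1x = 61.0 - 1.6x → x* = 7.4444.

x* = 7.4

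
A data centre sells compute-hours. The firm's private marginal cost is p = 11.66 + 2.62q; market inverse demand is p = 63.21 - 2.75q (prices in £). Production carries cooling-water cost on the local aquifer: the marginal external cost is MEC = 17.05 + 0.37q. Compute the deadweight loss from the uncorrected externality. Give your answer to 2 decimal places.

Market equilibrium (private): 11.66 + 2.62q = 63.21 - 2.75q → q_m = 9.5996.
Social marginal cost = private MC + MEC = 28.71 + 2.99q.
Set SMC = demand: 28.71 + 2.99q = 63.21 - 2.75q → q* = 6.0105.
The welfare-loss triangle has base |q_m − q*| and height MEC(q_m) (the vertical gap between SMC and demand is zero at q* and MEC at q_m).
DWL = ½ × 3.5891 × 20.6019 = 36.9711.

DWL = £36.97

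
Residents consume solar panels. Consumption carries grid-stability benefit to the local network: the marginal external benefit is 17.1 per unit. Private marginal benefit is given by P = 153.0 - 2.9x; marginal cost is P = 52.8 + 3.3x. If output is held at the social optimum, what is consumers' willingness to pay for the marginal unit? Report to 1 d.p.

Social marginal benefit = demand + MEB = 170.1 - 2.9x.
Set SMB = MC: 170.1 - 2.9x = 52.8 + 3.3x → x* = 18.9194.
Consumer price on the demand curve at x*: 153.0 − 2.9×18.9194 = 98.1337.

P = 98.1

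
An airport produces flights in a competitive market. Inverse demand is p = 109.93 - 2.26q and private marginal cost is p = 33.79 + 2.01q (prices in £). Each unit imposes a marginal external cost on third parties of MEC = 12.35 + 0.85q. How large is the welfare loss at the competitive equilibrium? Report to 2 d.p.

DWL = £73.89

Market equilibrium (private): 33.79 + 2.01q = 109.93 - 2.26q → q_m = 17.8314.
Social marginal cost = private MC + MEC = 46.14 + 2.86q.
Set SMC = demand: 46.14 + 2.86q = 109.93 - 2.26q → q* = 12.4590.
The welfare-loss triangle has base |q_m − q*| and height MEC(q_m) (the vertical gap between SMC and demand is zero at q* and MEC at q_m).
DWL = ½ × 5.3724 × 27.5067 = 73.8885.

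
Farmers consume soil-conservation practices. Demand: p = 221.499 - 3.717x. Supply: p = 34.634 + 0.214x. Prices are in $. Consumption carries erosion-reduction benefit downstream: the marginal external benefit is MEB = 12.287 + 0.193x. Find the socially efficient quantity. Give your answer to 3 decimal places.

Social marginal benefit = demand + MEB = 233.786 - 3.524x.
Set SMB = MC: 233.786 - 3.524x = 34.634 + 0.214x → x* = 53.2777.

x* = 53.278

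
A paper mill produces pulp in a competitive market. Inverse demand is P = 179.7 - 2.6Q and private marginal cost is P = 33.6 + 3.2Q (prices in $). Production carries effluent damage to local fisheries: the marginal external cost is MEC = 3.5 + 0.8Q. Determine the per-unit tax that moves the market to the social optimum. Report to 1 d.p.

Social marginal cost = private MC + MEC = 37.1 + 4.0Q.
Set SMC = demand: 37.1 + 4.0Q = 179.7 - 2.6Q → Q* = 21.6061.
The Pigouvian tax equals MEC at Q*: 3.5 + 0.8×21.6061 = 20.7849.

tax = $20.8 per unit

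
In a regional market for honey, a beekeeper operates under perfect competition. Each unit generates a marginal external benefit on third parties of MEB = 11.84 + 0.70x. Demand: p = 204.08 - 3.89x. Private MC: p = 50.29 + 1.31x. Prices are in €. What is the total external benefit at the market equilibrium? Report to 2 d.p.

€656.31

Market equilibrium (private): 50.29 + 1.31x = 204.08 - 3.89x → x_m = 29.5750.
Total external benefit = ∫₀^{x_m} (11.84 + 0.70x) dx = 11.84×29.5750 + ½×0.70×29.5750² = 656.3062.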